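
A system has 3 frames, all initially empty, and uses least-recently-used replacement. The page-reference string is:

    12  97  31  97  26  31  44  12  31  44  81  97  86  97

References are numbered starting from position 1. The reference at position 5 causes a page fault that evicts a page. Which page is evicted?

pos 1: 12 -> fault, frames (12)
pos 2: 97 -> fault, frames (12 97)
pos 3: 31 -> fault, frames (12 97 31)
pos 4: 97 -> hit
pos 5: 26 -> fault, evict 12, frames (31 97 26)
At position 5, page 12 is evicted.

12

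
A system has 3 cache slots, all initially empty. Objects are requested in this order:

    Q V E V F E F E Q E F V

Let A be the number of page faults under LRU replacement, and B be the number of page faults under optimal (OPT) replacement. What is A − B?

Under LRU: F F F . F . . . F . . F → 6 faults.
Under OPT: F F F . F . . . . . . F → 5 faults.
A − B = 6 − 5 = 1.

1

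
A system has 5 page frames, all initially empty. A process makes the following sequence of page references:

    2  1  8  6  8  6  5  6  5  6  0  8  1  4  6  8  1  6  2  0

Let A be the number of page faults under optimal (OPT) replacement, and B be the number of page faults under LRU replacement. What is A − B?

Under OPT: F F F F . . F . . . F . . F . . . . . F → 8 faults.
Under LRU: F F F F . . F . . . F . . F . . . . F F → 9 faults.
A − B = 8 − 9 = -1.

-1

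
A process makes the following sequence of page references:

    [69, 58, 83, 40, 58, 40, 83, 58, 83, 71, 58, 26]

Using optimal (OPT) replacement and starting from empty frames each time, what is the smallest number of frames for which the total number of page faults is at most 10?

2

f=1: 12 faults
f=2: 7 faults
f=3: 6 faults
f=4: 6 faults
f=5: 6 faults
f=6: 6 faults
Smallest f with faults ≤ 10 is 2.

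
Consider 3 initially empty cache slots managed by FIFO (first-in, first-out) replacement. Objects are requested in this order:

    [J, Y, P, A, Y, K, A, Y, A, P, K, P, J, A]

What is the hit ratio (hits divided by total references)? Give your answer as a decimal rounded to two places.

J -> miss, frames {J}
Y -> miss, frames {J,Y}
P -> miss, frames {J,Y,P}
A -> miss, evict J, frames {Y,P,A}
Y -> hit
K -> miss, evict Y, frames {P,A,K}
A -> hit
Y -> miss, evict P, frames {A,K,Y}
A -> hit
P -> miss, evict A, frames {K,Y,P}
K -> hit
P -> hit
J -> miss, evict K, frames {Y,P,J}
A -> miss, evict Y, frames {P,J,A}
Hits: 5 of 14 references → 5/14 = 0.3571.

0.36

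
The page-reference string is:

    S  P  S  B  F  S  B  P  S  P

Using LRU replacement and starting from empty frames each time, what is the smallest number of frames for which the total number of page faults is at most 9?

f=1: 10 faults
f=2: 8 faults
f=3: 5 faults
f=4: 4 faults
Smallest f with faults ≤ 9 is 2.

2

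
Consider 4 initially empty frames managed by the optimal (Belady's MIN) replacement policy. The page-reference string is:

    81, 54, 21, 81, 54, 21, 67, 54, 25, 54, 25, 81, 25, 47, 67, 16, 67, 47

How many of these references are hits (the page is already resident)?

81: miss, frames (81)
54: miss, frames (81 54)
21: miss, frames (81 54 21)
81: hit
54: hit
21: hit
67: miss, frames (81 54 21 67)
54: hit
25: miss, evict 21, frames (81 54 67 25)
54: hit
25: hit
81: hit
25: hit
47: miss, evict 25, frames (81 54 67 47)
67: hit
16: miss, evict 54, frames (81 67 47 16)
67: hit
47: hit
Hits: 11.

11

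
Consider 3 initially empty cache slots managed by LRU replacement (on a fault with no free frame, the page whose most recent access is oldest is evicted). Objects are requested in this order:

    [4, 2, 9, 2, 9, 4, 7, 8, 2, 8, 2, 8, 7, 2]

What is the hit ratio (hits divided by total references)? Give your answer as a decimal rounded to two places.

0.57

4 -> fault, frames [4]
2 -> fault, frames [4, 2]
9 -> fault, frames [4, 2, 9]
2 -> hit
9 -> hit
4 -> hit
7 -> fault, evict 2, frames [9, 4, 7]
8 -> fault, evict 9, frames [4, 7, 8]
2 -> fault, evict 4, frames [7, 8, 2]
8 -> hit
2 -> hit
8 -> hit
7 -> hit
2 -> hit
Hits: 8 of 14 references → 8/14 = 0.5714.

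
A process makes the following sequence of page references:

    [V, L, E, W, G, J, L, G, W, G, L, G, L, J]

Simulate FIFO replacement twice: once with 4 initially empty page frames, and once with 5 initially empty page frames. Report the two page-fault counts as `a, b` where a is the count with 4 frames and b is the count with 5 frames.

7, 6

4 frames: F F F F F F F . . . . . . . → 7 faults.
5 frames: F F F F F F . . . . . . . . → 6 faults.
6 < 7: adding a frame reduced faults, as is typical.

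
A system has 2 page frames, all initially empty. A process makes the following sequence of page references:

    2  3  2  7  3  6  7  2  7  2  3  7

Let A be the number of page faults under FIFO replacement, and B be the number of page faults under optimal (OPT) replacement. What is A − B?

Under FIFO: F F . F . F . F F . F . → 7 faults.
Under OPT: F F . F . F . F . . F . → 6 faults.
A − B = 7 − 6 = 1.

1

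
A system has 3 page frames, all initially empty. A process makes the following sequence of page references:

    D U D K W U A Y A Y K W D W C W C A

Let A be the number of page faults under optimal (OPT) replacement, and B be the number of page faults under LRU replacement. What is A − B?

-3

Under OPT: F F . F F . F F . . . F F . F . . . → 9 faults.
Under LRU: F F . F F F F F . . F F F . F . . F → 12 faults.
A − B = 9 − 12 = -3.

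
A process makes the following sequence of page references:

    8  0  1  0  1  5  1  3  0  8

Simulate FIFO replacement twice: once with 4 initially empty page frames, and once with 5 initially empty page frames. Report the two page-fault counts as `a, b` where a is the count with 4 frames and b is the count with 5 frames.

4 frames: F F F . . F . F . F → 6 faults.
5 frames: F F F . . F . F . . → 5 faults.
5 < 6: adding a frame reduced faults, as is typical.

6, 5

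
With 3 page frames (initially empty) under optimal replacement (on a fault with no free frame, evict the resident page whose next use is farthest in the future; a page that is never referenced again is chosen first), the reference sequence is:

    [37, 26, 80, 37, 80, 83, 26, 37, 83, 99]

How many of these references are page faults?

37 → fault, frames (37)
26 → fault, frames (37 26)
80 → fault, frames (37 26 80)
37 → hit
80 → hit
83 → fault, evict 80, frames (37 26 83)
26 → hit
37 → hit
83 → hit
99 → fault, evict 83, frames (37 26 99)
Page faults: 5.

5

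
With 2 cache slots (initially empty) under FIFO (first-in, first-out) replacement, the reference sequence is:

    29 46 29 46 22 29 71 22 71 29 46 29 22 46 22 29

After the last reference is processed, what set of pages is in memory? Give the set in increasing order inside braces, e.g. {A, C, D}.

{22, 29}

29: fault, frames (29)
46: fault, frames (29 46)
29: hit
46: hit
22: fault, evict 29, frames (46 22)
29: fault, evict 46, frames (22 29)
71: fault, evict 22, frames (29 71)
22: fault, evict 29, frames (71 22)
71: hit
29: fault, evict 71, frames (22 29)
46: fault, evict 22, frames (29 46)
29: hit
22: fault, evict 29, frames (46 22)
46: hit
22: hit
29: fault, evict 46, frames (22 29)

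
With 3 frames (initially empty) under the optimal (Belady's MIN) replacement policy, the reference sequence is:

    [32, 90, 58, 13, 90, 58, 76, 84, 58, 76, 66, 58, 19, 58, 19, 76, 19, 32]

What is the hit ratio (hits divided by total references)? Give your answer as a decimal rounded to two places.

0.50

32: fault, frames [32]
90: fault, frames [32, 90]
58: fault, frames [32, 90, 58]
13: fault, evict 32, frames [90, 58, 13]
90: hit
58: hit
76: fault, evict 13, frames [90, 58, 76]
84: fault, evict 90, frames [58, 76, 84]
58: hit
76: hit
66: fault, evict 84, frames [58, 76, 66]
58: hit
19: fault, evict 66, frames [58, 76, 19]
58: hit
19: hit
76: hit
19: hit
32: fault, evict 19, frames [58, 76, 32]
Hits: 9 of 18 references → 9/18 = 0.5000.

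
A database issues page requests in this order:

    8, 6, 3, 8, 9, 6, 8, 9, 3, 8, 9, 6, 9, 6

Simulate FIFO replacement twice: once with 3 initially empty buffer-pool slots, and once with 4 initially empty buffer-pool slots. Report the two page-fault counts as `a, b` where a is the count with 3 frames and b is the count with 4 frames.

3 frames: F F F . F . F . . . . F . . → 6 faults.
4 frames: F F F . F . . . . . . . . . → 4 faults.
4 < 6: adding a frame reduced faults, as is typical.

6, 4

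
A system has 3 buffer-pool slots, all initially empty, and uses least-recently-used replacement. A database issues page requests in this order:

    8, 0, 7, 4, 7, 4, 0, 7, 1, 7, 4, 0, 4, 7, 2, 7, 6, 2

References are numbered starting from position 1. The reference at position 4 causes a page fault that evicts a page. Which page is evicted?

pos 1: 8: fault, frames (8)
pos 2: 0: fault, frames (8 0)
pos 3: 7: fault, frames (8 0 7)
pos 4: 4: fault, evict 8, frames (0 7 4)
At position 4, page 8 is evicted.

8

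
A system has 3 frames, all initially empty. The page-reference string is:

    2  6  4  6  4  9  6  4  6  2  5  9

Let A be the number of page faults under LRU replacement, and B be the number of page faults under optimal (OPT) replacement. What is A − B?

1

Under LRU: F F F . . F . . . F F F → 7 faults.
Under OPT: F F F . . F . . . F F . → 6 faults.
A − B = 7 − 6 = 1.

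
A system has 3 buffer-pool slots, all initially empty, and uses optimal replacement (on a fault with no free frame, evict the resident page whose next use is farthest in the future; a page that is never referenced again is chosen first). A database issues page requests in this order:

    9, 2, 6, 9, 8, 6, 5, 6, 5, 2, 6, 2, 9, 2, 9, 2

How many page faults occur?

6

9 → fault, frames {9}
2 → fault, frames {9,2}
6 → fault, frames {9,2,6}
9 → hit
8 → fault, evict 9, frames {2,6,8}
6 → hit
5 → fault, evict 8, frames {2,6,5}
6 → hit
5 → hit
2 → hit
6 → hit
2 → hit
9 → fault, evict 5, frames {2,6,9}
2 → hit
9 → hit
2 → hit
Page faults: 6.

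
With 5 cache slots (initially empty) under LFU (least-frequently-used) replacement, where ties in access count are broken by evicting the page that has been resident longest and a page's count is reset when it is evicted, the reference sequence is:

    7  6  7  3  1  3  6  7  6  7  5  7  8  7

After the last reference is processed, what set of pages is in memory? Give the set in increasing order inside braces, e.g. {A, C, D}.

7 → fault, frames [7]
6 → fault, frames [7, 6]
7 → hit
3 → fault, frames [7, 6, 3]
1 → fault, frames [7, 6, 3, 1]
3 → hit
6 → hit
7 → hit
6 → hit
7 → hit
5 → fault, frames [7, 6, 3, 1, 5]
7 → hit
8 → fault, evict 1, frames [7, 6, 3, 5, 8]
7 → hit

{3, 5, 6, 7, 8}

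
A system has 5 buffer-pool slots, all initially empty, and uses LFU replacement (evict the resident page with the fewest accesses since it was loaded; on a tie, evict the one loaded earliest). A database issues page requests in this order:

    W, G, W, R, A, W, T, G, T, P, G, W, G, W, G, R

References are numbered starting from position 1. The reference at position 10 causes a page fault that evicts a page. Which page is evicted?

pos 1: W → fault, frames {W}
pos 2: G → fault, frames {W,G}
pos 3: W → hit
pos 4: R → fault, frames {W,G,R}
pos 5: A → fault, frames {W,G,R,A}
pos 6: W → hit
pos 7: T → fault, frames {W,G,R,A,T}
pos 8: G → hit
pos 9: T → hit
pos 10: P → fault, evict R, frames {W,G,A,T,P}
At position 10, page R is evicted.

R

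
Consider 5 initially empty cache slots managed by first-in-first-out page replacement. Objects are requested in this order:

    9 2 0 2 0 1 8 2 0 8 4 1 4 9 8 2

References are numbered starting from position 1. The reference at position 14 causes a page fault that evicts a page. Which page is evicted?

2

pos 1: 9: fault, frames {9}
pos 2: 2: fault, frames {9,2}
pos 3: 0: fault, frames {9,2,0}
pos 4: 2: hit
pos 5: 0: hit
pos 6: 1: fault, frames {9,2,0,1}
pos 7: 8: fault, frames {9,2,0,1,8}
pos 8: 2: hit
pos 9: 0: hit
pos 10: 8: hit
pos 11: 4: fault, evict 9, frames {2,0,1,8,4}
pos 12: 1: hit
pos 13: 4: hit
pos 14: 9: fault, evict 2, frames {0,1,8,4,9}
At position 14, page 2 is evicted.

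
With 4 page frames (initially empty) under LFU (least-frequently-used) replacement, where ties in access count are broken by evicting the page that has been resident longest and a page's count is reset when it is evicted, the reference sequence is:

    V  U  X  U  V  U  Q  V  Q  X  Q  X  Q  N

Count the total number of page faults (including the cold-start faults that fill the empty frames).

V → miss, frames (V)
U → miss, frames (V U)
X → miss, frames (V U X)
U → hit
V → hit
U → hit
Q → miss, frames (V U X Q)
V → hit
Q → hit
X → hit
Q → hit
X → hit
Q → hit
N → miss, evict V, frames (U X Q N)
Page faults: 5.

5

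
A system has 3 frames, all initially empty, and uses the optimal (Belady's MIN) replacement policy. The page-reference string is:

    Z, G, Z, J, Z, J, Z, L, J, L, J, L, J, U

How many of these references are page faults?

Z → miss, frames {Z}
G → miss, frames {Z,G}
Z → hit
J → miss, frames {Z,G,J}
Z → hit
J → hit
Z → hit
L → miss, evict G, frames {Z,J,L}
J → hit
L → hit
J → hit
L → hit
J → hit
U → miss, evict L, frames {Z,J,U}
Page faults: 5.

5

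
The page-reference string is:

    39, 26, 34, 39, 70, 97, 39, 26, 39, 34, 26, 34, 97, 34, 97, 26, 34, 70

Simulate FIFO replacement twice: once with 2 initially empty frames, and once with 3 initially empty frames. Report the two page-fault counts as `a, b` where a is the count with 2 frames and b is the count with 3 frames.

2 frames: F F F F F F F F . F . . F . . F F F → 13 faults.
3 frames: F F F . F F F F . F . . F . . . . F → 10 faults.
10 < 13: adding a frame reduced faults, as is typical.

13, 10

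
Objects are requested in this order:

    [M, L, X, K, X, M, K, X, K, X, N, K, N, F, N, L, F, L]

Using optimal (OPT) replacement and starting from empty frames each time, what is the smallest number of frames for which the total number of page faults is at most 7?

f=1: 18 faults
f=2: 9 faults
f=3: 7 faults
f=4: 6 faults
f=5: 6 faults
f=6: 6 faults
Smallest f with faults ≤ 7 is 3.

3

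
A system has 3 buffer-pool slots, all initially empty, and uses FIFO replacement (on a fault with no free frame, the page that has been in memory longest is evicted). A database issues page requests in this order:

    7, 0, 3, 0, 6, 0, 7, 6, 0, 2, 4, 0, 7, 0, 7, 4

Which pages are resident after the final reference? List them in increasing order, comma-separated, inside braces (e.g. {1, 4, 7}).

7 -> miss, frames (7)
0 -> miss, frames (7 0)
3 -> miss, frames (7 0 3)
0 -> hit
6 -> miss, evict 7, frames (0 3 6)
0 -> hit
7 -> miss, evict 0, frames (3 6 7)
6 -> hit
0 -> miss, evict 3, frames (6 7 0)
2 -> miss, evict 6, frames (7 0 2)
4 -> miss, evict 7, frames (0 2 4)
0 -> hit
7 -> miss, evict 0, frames (2 4 7)
0 -> miss, evict 2, frames (4 7 0)
7 -> hit
4 -> hit

{0, 4, 7}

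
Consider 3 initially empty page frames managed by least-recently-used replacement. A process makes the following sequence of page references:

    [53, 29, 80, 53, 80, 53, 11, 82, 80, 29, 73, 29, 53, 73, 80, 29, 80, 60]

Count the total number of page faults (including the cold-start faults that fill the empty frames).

53: miss, frames [53]
29: miss, frames [53, 29]
80: miss, frames [53, 29, 80]
53: hit
80: hit
53: hit
11: miss, evict 29, frames [80, 53, 11]
82: miss, evict 80, frames [53, 11, 82]
80: miss, evict 53, frames [11, 82, 80]
29: miss, evict 11, frames [82, 80, 29]
73: miss, evict 82, frames [80, 29, 73]
29: hit
53: miss, evict 80, frames [73, 29, 53]
73: hit
80: miss, evict 29, frames [53, 73, 80]
29: miss, evict 53, frames [73, 80, 29]
80: hit
60: miss, evict 73, frames [29, 80, 60]
Page faults: 12.

12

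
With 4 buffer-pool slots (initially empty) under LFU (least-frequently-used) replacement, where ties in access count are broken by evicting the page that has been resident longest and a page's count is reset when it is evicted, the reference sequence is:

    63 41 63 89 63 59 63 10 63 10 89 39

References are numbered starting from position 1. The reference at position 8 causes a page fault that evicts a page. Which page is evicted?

pos 1: 63 -> miss, frames (63)
pos 2: 41 -> miss, frames (63 41)
pos 3: 63 -> hit
pos 4: 89 -> miss, frames (63 41 89)
pos 5: 63 -> hit
pos 6: 59 -> miss, frames (63 41 89 59)
pos 7: 63 -> hit
pos 8: 10 -> miss, evict 41, frames (63 89 59 10)
At position 8, page 41 is evicted.

41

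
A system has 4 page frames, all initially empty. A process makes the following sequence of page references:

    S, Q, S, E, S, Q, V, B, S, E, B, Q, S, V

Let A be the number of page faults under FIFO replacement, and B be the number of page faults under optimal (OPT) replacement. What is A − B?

Under FIFO: F F . F . . F F F . . F . . → 7 faults.
Under OPT: F F . F . . F F . . . . . F → 6 faults.
A − B = 7 − 6 = 1.

1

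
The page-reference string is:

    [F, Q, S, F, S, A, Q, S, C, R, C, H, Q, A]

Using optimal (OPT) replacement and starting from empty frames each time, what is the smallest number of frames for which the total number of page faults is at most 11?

f=1: 14 faults
f=2: 10 faults
f=3: 8 faults
f=4: 7 faults
f=5: 7 faults
f=6: 7 faults
f=7: 7 faults
Smallest f with faults ≤ 11 is 2.

2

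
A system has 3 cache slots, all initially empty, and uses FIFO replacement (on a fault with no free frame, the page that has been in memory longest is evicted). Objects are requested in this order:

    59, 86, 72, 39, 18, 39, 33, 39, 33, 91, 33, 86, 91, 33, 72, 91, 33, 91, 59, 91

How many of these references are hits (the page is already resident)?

8

59: miss, frames [59]
86: miss, frames [59, 86]
72: miss, frames [59, 86, 72]
39: miss, evict 59, frames [86, 72, 39]
18: miss, evict 86, frames [72, 39, 18]
39: hit
33: miss, evict 72, frames [39, 18, 33]
39: hit
33: hit
91: miss, evict 39, frames [18, 33, 91]
33: hit
86: miss, evict 18, frames [33, 91, 86]
91: hit
33: hit
72: miss, evict 33, frames [91, 86, 72]
91: hit
33: miss, evict 91, frames [86, 72, 33]
91: miss, evict 86, frames [72, 33, 91]
59: miss, evict 72, frames [33, 91, 59]
91: hit
Hits: 8.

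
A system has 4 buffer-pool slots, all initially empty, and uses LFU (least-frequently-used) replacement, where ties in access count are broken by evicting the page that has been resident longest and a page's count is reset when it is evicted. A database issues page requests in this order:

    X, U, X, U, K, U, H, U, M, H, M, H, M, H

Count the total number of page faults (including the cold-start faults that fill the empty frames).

5

X -> fault, frames [X]
U -> fault, frames [X, U]
X -> hit
U -> hit
K -> fault, frames [X, U, K]
U -> hit
H -> fault, frames [X, U, K, H]
U -> hit
M -> fault, evict K, frames [X, U, H, M]
H -> hit
M -> hit
H -> hit
M -> hit
H -> hit
Page faults: 5.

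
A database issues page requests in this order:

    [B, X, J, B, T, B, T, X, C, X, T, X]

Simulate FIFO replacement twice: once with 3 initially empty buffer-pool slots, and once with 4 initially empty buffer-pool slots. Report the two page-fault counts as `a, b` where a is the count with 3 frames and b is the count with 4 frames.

8, 5

3 frames: F F F . F F . F F . F . → 8 faults.
4 frames: F F F . F . . . F . . . → 5 faults.
5 < 8: adding a frame reduced faults, as is typical.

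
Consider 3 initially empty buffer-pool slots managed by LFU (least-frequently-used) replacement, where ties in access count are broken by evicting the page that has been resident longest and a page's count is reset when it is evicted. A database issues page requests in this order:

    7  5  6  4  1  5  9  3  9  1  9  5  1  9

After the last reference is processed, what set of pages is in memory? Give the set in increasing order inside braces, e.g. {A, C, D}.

7 -> fault, frames [7]
5 -> fault, frames [7, 5]
6 -> fault, frames [7, 5, 6]
4 -> fault, evict 7, frames [5, 6, 4]
1 -> fault, evict 5, frames [6, 4, 1]
5 -> fault, evict 6, frames [4, 1, 5]
9 -> fault, evict 4, frames [1, 5, 9]
3 -> fault, evict 1, frames [5, 9, 3]
9 -> hit
1 -> fault, evict 5, frames [9, 3, 1]
9 -> hit
5 -> fault, evict 3, frames [9, 1, 5]
1 -> hit
9 -> hit

{1, 5, 9}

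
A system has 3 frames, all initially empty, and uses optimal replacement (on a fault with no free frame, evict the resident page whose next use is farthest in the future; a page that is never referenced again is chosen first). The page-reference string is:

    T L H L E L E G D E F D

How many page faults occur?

7

T: miss, frames (T)
L: miss, frames (T L)
H: miss, frames (T L H)
L: hit
E: miss, evict H, frames (T L E)
L: hit
E: hit
G: miss, evict L, frames (T E G)
D: miss, evict G, frames (T E D)
E: hit
F: miss, evict E, frames (T D F)
D: hit
Page faults: 7.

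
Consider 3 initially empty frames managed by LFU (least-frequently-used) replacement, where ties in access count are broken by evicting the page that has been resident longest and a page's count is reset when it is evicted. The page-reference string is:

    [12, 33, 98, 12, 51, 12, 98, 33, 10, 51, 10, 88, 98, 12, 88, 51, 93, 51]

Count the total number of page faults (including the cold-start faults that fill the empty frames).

12 → miss, frames {12}
33 → miss, frames {12,33}
98 → miss, frames {12,33,98}
12 → hit
51 → miss, evict 33, frames {12,98,51}
12 → hit
98 → hit
33 → miss, evict 51, frames {12,98,33}
10 → miss, evict 33, frames {12,98,10}
51 → miss, evict 10, frames {12,98,51}
10 → miss, evict 51, frames {12,98,10}
88 → miss, evict 10, frames {12,98,88}
98 → hit
12 → hit
88 → hit
51 → miss, evict 88, frames {12,98,51}
93 → miss, evict 51, frames {12,98,93}
51 → miss, evict 93, frames {12,98,51}
Page faults: 12.

12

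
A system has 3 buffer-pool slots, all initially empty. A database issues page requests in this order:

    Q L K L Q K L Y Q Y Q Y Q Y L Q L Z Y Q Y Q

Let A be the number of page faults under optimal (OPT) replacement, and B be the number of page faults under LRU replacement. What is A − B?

-3

Under OPT: F F F . . . . F . . . . . . . . . F . . . . → 5 faults.
Under LRU: F F F . . . . F F . . . . . . . . F F F . . → 8 faults.
A − B = 5 − 8 = -3.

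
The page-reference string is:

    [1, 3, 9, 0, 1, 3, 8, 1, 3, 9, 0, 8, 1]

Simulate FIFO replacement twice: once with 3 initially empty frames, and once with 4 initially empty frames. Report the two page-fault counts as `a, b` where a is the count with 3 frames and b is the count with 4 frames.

3 frames: F F F F F F F . . F F . F → 10 faults.
4 frames: F F F F . . F F F F F F F → 11 faults.
11 > 10: adding a frame increased faults — Belady's anomaly.

10, 11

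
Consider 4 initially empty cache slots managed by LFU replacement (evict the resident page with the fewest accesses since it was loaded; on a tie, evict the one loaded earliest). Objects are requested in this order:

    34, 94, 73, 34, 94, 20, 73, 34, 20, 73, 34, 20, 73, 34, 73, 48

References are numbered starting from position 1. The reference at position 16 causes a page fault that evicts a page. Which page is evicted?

94

pos 1: 34: miss, frames (34)
pos 2: 94: miss, frames (34 94)
pos 3: 73: miss, frames (34 94 73)
pos 4: 34: hit
pos 5: 94: hit
pos 6: 20: miss, frames (34 94 73 20)
pos 7: 73: hit
pos 8: 34: hit
pos 9: 20: hit
pos 10: 73: hit
pos 11: 34: hit
pos 12: 20: hit
pos 13: 73: hit
pos 14: 34: hit
pos 15: 73: hit
pos 16: 48: miss, evict 94, frames (34 73 20 48)
At position 16, page 94 is evicted.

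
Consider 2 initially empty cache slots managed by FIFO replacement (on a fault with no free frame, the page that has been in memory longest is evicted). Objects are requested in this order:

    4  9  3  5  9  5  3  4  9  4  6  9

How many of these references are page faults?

4 -> fault, frames [4]
9 -> fault, frames [4, 9]
3 -> fault, evict 4, frames [9, 3]
5 -> fault, evict 9, frames [3, 5]
9 -> fault, evict 3, frames [5, 9]
5 -> hit
3 -> fault, evict 5, frames [9, 3]
4 -> fault, evict 9, frames [3, 4]
9 -> fault, evict 3, frames [4, 9]
4 -> hit
6 -> fault, evict 4, frames [9, 6]
9 -> hit
Page faults: 9.

9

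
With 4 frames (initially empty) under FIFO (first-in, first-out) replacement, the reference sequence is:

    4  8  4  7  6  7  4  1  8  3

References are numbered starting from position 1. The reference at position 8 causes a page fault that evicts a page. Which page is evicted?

4

pos 1: 4: fault, frames [4]
pos 2: 8: fault, frames [4, 8]
pos 3: 4: hit
pos 4: 7: fault, frames [4, 8, 7]
pos 5: 6: fault, frames [4, 8, 7, 6]
pos 6: 7: hit
pos 7: 4: hit
pos 8: 1: fault, evict 4, frames [8, 7, 6, 1]
At position 8, page 4 is evicted.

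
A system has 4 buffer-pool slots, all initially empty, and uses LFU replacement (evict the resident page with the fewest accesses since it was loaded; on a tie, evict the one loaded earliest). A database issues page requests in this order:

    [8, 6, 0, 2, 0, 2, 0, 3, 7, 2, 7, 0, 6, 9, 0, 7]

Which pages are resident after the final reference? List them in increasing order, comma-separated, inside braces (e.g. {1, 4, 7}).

{0, 2, 7, 9}

8 → fault, frames (8)
6 → fault, frames (8 6)
0 → fault, frames (8 6 0)
2 → fault, frames (8 6 0 2)
0 → hit
2 → hit
0 → hit
3 → fault, evict 8, frames (6 0 2 3)
7 → fault, evict 6, frames (0 2 3 7)
2 → hit
7 → hit
0 → hit
6 → fault, evict 3, frames (0 2 7 6)
9 → fault, evict 6, frames (0 2 7 9)
0 → hit
7 → hit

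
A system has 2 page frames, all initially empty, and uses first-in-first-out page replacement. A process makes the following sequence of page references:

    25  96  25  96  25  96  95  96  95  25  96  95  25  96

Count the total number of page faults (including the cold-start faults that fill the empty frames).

8

25 -> fault, frames {25}
96 -> fault, frames {25,96}
25 -> hit
96 -> hit
25 -> hit
96 -> hit
95 -> fault, evict 25, frames {96,95}
96 -> hit
95 -> hit
25 -> fault, evict 96, frames {95,25}
96 -> fault, evict 95, frames {25,96}
95 -> fault, evict 25, frames {96,95}
25 -> fault, evict 96, frames {95,25}
96 -> fault, evict 95, frames {25,96}
Page faults: 8.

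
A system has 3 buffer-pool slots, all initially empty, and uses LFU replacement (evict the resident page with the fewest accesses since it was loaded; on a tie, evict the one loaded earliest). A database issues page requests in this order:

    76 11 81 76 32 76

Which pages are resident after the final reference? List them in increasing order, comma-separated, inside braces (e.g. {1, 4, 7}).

{32, 76, 81}

76: fault, frames {76}
11: fault, frames {76,11}
81: fault, frames {76,11,81}
76: hit
32: fault, evict 11, frames {76,81,32}
76: hit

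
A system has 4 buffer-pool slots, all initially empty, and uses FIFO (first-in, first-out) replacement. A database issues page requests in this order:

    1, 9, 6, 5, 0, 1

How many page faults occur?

1: miss, frames (1)
9: miss, frames (1 9)
6: miss, frames (1 9 6)
5: miss, frames (1 9 6 5)
0: miss, evict 1, frames (9 6 5 0)
1: miss, evict 9, frames (6 5 0 1)
Page faults: 6.

6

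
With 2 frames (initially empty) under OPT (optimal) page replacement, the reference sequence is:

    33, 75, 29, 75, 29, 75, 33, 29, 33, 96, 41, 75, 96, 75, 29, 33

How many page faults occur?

33 -> fault, frames {33}
75 -> fault, frames {33,75}
29 -> fault, evict 33, frames {75,29}
75 -> hit
29 -> hit
75 -> hit
33 -> fault, evict 75, frames {29,33}
29 -> hit
33 -> hit
96 -> fault, evict 33, frames {29,96}
41 -> fault, evict 29, frames {96,41}
75 -> fault, evict 41, frames {96,75}
96 -> hit
75 -> hit
29 -> fault, evict 75, frames {96,29}
33 -> fault, evict 29, frames {96,33}
Page faults: 9.

9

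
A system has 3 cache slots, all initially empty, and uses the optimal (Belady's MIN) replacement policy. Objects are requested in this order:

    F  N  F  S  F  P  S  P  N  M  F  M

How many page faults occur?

6

F -> miss, frames (F)
N -> miss, frames (F N)
F -> hit
S -> miss, frames (F N S)
F -> hit
P -> miss, evict F, frames (N S P)
S -> hit
P -> hit
N -> hit
M -> miss, evict P, frames (N S M)
F -> miss, evict S, frames (N M F)
M -> hit
Page faults: 6.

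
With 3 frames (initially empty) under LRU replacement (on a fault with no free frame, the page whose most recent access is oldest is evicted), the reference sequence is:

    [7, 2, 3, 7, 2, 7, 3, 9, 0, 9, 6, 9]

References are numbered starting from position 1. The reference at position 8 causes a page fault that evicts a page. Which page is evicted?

pos 1: 7 -> miss, frames (7)
pos 2: 2 -> miss, frames (7 2)
pos 3: 3 -> miss, frames (7 2 3)
pos 4: 7 -> hit
pos 5: 2 -> hit
pos 6: 7 -> hit
pos 7: 3 -> hit
pos 8: 9 -> miss, evict 2, frames (7 3 9)
At position 8, page 2 is evicted.

2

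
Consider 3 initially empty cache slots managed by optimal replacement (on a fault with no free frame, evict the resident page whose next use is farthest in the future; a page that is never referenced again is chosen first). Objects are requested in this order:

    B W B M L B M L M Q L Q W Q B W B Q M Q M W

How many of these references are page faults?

B: miss, frames (B)
W: miss, frames (B W)
B: hit
M: miss, frames (B W M)
L: miss, evict W, frames (B M L)
B: hit
M: hit
L: hit
M: hit
Q: miss, evict M, frames (B L Q)
L: hit
Q: hit
W: miss, evict L, frames (B Q W)
Q: hit
B: hit
W: hit
B: hit
Q: hit
M: miss, evict B, frames (Q W M)
Q: hit
M: hit
W: hit
Page faults: 7.

7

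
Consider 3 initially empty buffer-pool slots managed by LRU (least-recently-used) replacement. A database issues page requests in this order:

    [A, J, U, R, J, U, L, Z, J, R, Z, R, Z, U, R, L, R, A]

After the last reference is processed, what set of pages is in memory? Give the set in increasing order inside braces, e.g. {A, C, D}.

{A, L, R}

A → miss, frames (A)
J → miss, frames (A J)
U → miss, frames (A J U)
R → miss, evict A, frames (J U R)
J → hit
U → hit
L → miss, evict R, frames (J U L)
Z → miss, evict J, frames (U L Z)
J → miss, evict U, frames (L Z J)
R → miss, evict L, frames (Z J R)
Z → hit
R → hit
Z → hit
U → miss, evict J, frames (R Z U)
R → hit
L → miss, evict Z, frames (U R L)
R → hit
A → miss, evict U, frames (L R A)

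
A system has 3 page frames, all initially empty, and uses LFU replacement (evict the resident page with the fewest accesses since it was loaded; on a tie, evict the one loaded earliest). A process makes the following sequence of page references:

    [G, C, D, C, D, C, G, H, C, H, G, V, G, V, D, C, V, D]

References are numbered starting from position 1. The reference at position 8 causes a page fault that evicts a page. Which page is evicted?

G

pos 1: G -> miss, frames {G}
pos 2: C -> miss, frames {G,C}
pos 3: D -> miss, frames {G,C,D}
pos 4: C -> hit
pos 5: D -> hit
pos 6: C -> hit
pos 7: G -> hit
pos 8: H -> miss, evict G, frames {C,D,H}
At position 8, page G is evicted.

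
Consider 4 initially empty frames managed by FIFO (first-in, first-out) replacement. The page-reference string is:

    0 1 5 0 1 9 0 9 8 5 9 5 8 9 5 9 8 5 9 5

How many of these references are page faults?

5

0 → fault, frames (0)
1 → fault, frames (0 1)
5 → fault, frames (0 1 5)
0 → hit
1 → hit
9 → fault, frames (0 1 5 9)
0 → hit
9 → hit
8 → fault, evict 0, frames (1 5 9 8)
5 → hit
9 → hit
5 → hit
8 → hit
9 → hit
5 → hit
9 → hit
8 → hit
5 → hit
9 → hit
5 → hit
Page faults: 5.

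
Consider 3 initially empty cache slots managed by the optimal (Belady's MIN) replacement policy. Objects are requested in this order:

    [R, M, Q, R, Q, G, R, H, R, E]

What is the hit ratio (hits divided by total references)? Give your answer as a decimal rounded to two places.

R -> fault, frames {R}
M -> fault, frames {R,M}
Q -> fault, frames {R,M,Q}
R -> hit
Q -> hit
G -> fault, evict Q, frames {R,M,G}
R -> hit
H -> fault, evict G, frames {R,M,H}
R -> hit
E -> fault, evict H, frames {R,M,E}
Hits: 4 of 10 references → 4/10 = 0.4000.

0.40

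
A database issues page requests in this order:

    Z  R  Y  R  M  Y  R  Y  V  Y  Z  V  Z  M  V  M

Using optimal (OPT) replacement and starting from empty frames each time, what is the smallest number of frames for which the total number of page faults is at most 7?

f=1: 16 faults
f=2: 8 faults
f=3: 6 faults
f=4: 5 faults
f=5: 5 faults
Smallest f with faults ≤ 7 is 3.

3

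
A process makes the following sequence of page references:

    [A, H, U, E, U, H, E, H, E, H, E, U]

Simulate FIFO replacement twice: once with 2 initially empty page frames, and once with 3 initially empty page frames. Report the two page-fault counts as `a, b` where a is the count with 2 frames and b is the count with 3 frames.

6, 4

2 frames: F F F F . F . . . . . F → 6 faults.
3 frames: F F F F . . . . . . . . → 4 faults.
4 < 6: adding a frame reduced faults, as is typical.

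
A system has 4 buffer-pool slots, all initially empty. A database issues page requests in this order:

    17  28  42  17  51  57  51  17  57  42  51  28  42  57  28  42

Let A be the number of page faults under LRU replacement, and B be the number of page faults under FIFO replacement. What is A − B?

-2

Under LRU: F F F . F F . . . . . F . . . . → 6 faults.
Under FIFO: F F F . F F . F . . . F F . . . → 8 faults.
A − B = 6 − 8 = -2.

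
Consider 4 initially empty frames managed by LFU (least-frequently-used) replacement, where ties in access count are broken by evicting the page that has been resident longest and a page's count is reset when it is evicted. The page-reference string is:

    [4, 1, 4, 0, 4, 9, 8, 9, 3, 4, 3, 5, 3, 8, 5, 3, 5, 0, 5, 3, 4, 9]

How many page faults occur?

11

4 -> miss, frames (4)
1 -> miss, frames (4 1)
4 -> hit
0 -> miss, frames (4 1 0)
4 -> hit
9 -> miss, frames (4 1 0 9)
8 -> miss, evict 1, frames (4 0 9 8)
9 -> hit
3 -> miss, evict 0, frames (4 9 8 3)
4 -> hit
3 -> hit
5 -> miss, evict 8, frames (4 9 3 5)
3 -> hit
8 -> miss, evict 5, frames (4 9 3 8)
5 -> miss, evict 8, frames (4 9 3 5)
3 -> hit
5 -> hit
0 -> miss, evict 9, frames (4 3 5 0)
5 -> hit
3 -> hit
4 -> hit
9 -> miss, evict 0, frames (4 3 5 9)
Page faults: 11.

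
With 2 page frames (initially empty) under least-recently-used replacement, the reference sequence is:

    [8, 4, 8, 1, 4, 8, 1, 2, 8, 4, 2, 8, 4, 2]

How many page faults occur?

13

8 → miss, frames [8]
4 → miss, frames [8, 4]
8 → hit
1 → miss, evict 4, frames [8, 1]
4 → miss, evict 8, frames [1, 4]
8 → miss, evict 1, frames [4, 8]
1 → miss, evict 4, frames [8, 1]
2 → miss, evict 8, frames [1, 2]
8 → miss, evict 1, frames [2, 8]
4 → miss, evict 2, frames [8, 4]
2 → miss, evict 8, frames [4, 2]
8 → miss, evict 4, frames [2, 8]
4 → miss, evict 2, frames [8, 4]
2 → miss, evict 8, frames [4, 2]
Page faults: 13.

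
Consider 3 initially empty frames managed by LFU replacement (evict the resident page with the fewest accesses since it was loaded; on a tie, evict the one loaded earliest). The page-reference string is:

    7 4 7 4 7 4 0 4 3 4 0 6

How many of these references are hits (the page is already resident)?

7 -> miss, frames (7)
4 -> miss, frames (7 4)
7 -> hit
4 -> hit
7 -> hit
4 -> hit
0 -> miss, frames (7 4 0)
4 -> hit
3 -> miss, evict 0, frames (7 4 3)
4 -> hit
0 -> miss, evict 3, frames (7 4 0)
6 -> miss, evict 0, frames (7 4 6)
Hits: 6.

6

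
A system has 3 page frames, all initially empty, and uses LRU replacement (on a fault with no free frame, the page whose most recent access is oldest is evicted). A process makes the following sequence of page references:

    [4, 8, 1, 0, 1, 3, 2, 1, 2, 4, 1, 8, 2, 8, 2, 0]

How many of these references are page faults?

10

4 -> miss, frames [4]
8 -> miss, frames [4, 8]
1 -> miss, frames [4, 8, 1]
0 -> miss, evict 4, frames [8, 1, 0]
1 -> hit
3 -> miss, evict 8, frames [0, 1, 3]
2 -> miss, evict 0, frames [1, 3, 2]
1 -> hit
2 -> hit
4 -> miss, evict 3, frames [1, 2, 4]
1 -> hit
8 -> miss, evict 2, frames [4, 1, 8]
2 -> miss, evict 4, frames [1, 8, 2]
8 -> hit
2 -> hit
0 -> miss, evict 1, frames [8, 2, 0]
Page faults: 10.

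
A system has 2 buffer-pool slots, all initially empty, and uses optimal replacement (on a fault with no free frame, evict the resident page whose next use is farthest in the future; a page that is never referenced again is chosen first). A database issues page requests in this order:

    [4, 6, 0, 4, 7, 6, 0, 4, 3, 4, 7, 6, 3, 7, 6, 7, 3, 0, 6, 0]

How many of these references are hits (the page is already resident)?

8

4 -> miss, frames [4]
6 -> miss, frames [4, 6]
0 -> miss, evict 6, frames [4, 0]
4 -> hit
7 -> miss, evict 4, frames [0, 7]
6 -> miss, evict 7, frames [0, 6]
0 -> hit
4 -> miss, evict 0, frames [6, 4]
3 -> miss, evict 6, frames [4, 3]
4 -> hit
7 -> miss, evict 4, frames [3, 7]
6 -> miss, evict 7, frames [3, 6]
3 -> hit
7 -> miss, evict 3, frames [6, 7]
6 -> hit
7 -> hit
3 -> miss, evict 7, frames [6, 3]
0 -> miss, evict 3, frames [6, 0]
6 -> hit
0 -> hit
Hits: 8.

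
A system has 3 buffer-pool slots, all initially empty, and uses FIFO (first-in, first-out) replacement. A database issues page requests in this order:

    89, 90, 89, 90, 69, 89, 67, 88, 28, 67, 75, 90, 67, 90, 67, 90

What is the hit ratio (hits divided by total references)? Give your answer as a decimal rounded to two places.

89 → miss, frames {89}
90 → miss, frames {89,90}
89 → hit
90 → hit
69 → miss, frames {89,90,69}
89 → hit
67 → miss, evict 89, frames {90,69,67}
88 → miss, evict 90, frames {69,67,88}
28 → miss, evict 69, frames {67,88,28}
67 → hit
75 → miss, evict 67, frames {88,28,75}
90 → miss, evict 88, frames {28,75,90}
67 → miss, evict 28, frames {75,90,67}
90 → hit
67 → hit
90 → hit
Hits: 7 of 16 references → 7/16 = 0.4375.

0.44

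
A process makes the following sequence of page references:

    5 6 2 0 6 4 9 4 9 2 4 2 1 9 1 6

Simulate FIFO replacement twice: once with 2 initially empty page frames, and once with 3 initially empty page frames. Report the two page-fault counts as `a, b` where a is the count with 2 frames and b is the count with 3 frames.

12, 9

2 frames: F F F F F F F . . F F . F F . F → 12 faults.
3 frames: F F F F . F F . . F . . F . . F → 9 faults.
9 < 12: adding a frame reduced faults, as is typical.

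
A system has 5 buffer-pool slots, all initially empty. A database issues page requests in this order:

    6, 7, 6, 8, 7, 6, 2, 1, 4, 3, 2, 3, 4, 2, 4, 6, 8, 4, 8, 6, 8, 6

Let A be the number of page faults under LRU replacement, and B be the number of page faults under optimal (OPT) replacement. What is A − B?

Under LRU: F F . F . . F F F F . . . . . . F . . . . . → 8 faults.
Under OPT: F F . F . . F F F F . . . . . . . . . . . . → 7 faults.
A − B = 8 − 7 = 1.

1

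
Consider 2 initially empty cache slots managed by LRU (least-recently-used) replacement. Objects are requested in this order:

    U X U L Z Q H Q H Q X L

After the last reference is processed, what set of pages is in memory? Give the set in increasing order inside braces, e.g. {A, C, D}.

{L, X}

U → fault, frames {U}
X → fault, frames {U,X}
U → hit
L → fault, evict X, frames {U,L}
Z → fault, evict U, frames {L,Z}
Q → fault, evict L, frames {Z,Q}
H → fault, evict Z, frames {Q,H}
Q → hit
H → hit
Q → hit
X → fault, evict H, frames {Q,X}
L → fault, evict Q, frames {X,L}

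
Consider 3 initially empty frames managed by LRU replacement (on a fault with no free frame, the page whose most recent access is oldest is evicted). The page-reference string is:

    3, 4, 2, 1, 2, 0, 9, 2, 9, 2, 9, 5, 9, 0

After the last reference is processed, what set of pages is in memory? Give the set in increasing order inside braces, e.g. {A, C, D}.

{0, 5, 9}

3 -> miss, frames [3]
4 -> miss, frames [3, 4]
2 -> miss, frames [3, 4, 2]
1 -> miss, evict 3, frames [4, 2, 1]
2 -> hit
0 -> miss, evict 4, frames [1, 2, 0]
9 -> miss, evict 1, frames [2, 0, 9]
2 -> hit
9 -> hit
2 -> hit
9 -> hit
5 -> miss, evict 0, frames [2, 9, 5]
9 -> hit
0 -> miss, evict 2, frames [5, 9, 0]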